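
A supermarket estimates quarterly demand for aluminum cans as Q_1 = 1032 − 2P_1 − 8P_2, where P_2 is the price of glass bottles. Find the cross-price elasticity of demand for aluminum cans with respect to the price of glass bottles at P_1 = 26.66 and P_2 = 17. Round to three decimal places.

At P_1 = 26.66 and P_2 = 17: Q_1 = 842.68.
∂Q_1/∂P_2 = -8.
ε = (∂Q_1/∂P_2)(P_2/Q_1) = -8 × (17/842.68) ≈ -0.161.
Since ε < 0, aluminum cans and glass bottles are complements.

-0.161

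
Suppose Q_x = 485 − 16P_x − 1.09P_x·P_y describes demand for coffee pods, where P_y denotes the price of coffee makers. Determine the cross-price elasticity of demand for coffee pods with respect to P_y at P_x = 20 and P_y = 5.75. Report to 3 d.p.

-3.161

At P_x = 20 and P_y = 5.75: Q_x = 39.65.
∂Q_x/∂P_y = -1.09P_x = -1.09(20) = -21.8000.
ε = (∂Q_x/∂P_y)(P_y/Q_x) = -21.8000 × (5.75/39.65) ≈ -3.161.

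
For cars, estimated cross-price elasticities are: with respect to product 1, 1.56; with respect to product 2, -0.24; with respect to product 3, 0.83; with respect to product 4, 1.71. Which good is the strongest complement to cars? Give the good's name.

product 2

Complements have ε < 0. The most negative value is -0.24 (product 2).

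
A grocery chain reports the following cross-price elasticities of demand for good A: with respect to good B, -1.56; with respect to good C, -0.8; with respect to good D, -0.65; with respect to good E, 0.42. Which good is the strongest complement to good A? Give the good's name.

good B

Complements have ε < 0. The most negative value is -1.56 (good B).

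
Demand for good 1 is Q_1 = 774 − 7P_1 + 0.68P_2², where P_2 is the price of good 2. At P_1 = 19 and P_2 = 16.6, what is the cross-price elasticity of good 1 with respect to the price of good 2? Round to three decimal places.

0.452

At P_1 = 19 and P_2 = 16.6: Q_1 = 828.381.
∂Q_1/∂P_2 = 1.36P_2 = 1.36(16.6) = 22.5760.
ε = (∂Q_1/∂P_2)(P_2/Q_1) = 22.5760 × (16.6/828.381) ≈ 0.452.
ε > 0: substitutes.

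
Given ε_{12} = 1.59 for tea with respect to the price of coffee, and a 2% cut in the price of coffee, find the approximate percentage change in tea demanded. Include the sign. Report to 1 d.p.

-3.2%

%ΔQ ≈ ε × %ΔP of coffee = 1.59 × (-2%) = -3.2%.
Demand for tea falls by about 3.2%.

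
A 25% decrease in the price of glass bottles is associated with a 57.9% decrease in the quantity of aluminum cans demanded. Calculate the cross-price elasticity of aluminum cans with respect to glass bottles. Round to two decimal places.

2.32

ε = (%ΔQ of aluminum cans) / (%ΔP of glass bottles) = (-57.9%) / (-25%) ≈ 2.32.
Positive cross-price elasticity: substitutes.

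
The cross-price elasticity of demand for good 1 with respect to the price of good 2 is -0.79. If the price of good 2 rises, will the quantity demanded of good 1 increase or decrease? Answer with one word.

ε < 0 and the price of good 2 rises, so the quantity of good 1 moves in the opposite direction: it decreases.

decrease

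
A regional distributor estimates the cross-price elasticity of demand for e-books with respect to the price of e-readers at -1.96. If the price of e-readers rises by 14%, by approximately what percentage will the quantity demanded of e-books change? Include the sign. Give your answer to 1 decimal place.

-27.4%

%ΔQ ≈ ε × %ΔP of e-readers = -1.96 × (14%) = -27.4%.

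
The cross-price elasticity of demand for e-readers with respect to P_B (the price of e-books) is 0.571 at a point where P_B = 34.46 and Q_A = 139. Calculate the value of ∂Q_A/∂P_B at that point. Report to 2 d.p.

ε = (∂Q_A/∂P_B)·(P_B/Q_A) ⇒ ∂Q_A/∂P_B = ε·Q_A/P_B = 0.571 × 139/34.46 ≈ 2.30.

2.30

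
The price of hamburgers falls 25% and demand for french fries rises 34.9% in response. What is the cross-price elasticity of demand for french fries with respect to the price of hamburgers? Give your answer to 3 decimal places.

ε = (%ΔQ of french fries) / (%ΔP of hamburgers) = (34.9%) / (-25%) ≈ -1.396.

-1.396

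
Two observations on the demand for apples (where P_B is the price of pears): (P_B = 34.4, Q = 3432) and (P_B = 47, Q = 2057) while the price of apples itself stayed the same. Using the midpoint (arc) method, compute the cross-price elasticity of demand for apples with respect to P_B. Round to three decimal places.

-1.618

ΔQ_A = 2057 − 3432 = -1375; ΔP_B = 47 − 34.4 = 12.6.
Midpoints: Q̄_A = 2744.5, P̄_B = 40.70.
ε = (ΔQ_A/Q̄_A)/(ΔP_B/P̄_B) = (-1375/2744.5)/(12.6/40.70) ≈ -1.618.
ε < 0: apples and pears are complements.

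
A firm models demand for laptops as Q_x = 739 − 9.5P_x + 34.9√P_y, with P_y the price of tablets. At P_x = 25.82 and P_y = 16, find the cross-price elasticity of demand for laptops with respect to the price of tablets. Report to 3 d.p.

0.110

At P_x = 25.82 and P_y = 16: Q_x = 633.31.
∂Q_x/∂P_y = 34.9/(2√P_y) = 34.9/(2√16) = 4.3625.
ε = (∂Q_x/∂P_y)(P_y/Q_x) = 4.3625 × (16/633.31) ≈ 0.110.
ε > 0: substitutes.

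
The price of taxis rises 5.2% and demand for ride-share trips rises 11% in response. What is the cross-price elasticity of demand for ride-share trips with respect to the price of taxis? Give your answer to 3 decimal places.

2.115

ε = (%ΔQ of ride-share trips) / (%ΔP of taxis) = (11%) / (5.2%) ≈ 2.115.
Positive cross-price elasticity: substitutes.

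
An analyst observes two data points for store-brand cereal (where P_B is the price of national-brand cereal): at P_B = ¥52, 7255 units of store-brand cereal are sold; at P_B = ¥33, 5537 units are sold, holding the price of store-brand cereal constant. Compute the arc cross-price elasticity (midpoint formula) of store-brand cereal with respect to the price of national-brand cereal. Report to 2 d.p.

0.60

ΔQ_A = 5537 − 7255 = -1718; ΔP_B = 33 − 52 = -19.
Midpoints: Q̄_A = 6396.0, P̄_B = 42.50.
ε = (ΔQ_A/Q̄_A)/(ΔP_B/P̄_B) = (-1718/6396.0)/(-19/42.50) ≈ 0.60.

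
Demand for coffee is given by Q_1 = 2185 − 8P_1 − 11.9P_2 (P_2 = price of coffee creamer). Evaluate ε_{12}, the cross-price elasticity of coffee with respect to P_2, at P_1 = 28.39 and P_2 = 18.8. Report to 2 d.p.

At P_1 = 28.39 and P_2 = 18.8: Q_1 = 1734.16.
∂Q_1/∂P_2 = -11.9.
ε = (∂Q_1/∂P_2)(P_2/Q_1) = -11.9 × (18.8/1734.16) ≈ -0.13.

-0.13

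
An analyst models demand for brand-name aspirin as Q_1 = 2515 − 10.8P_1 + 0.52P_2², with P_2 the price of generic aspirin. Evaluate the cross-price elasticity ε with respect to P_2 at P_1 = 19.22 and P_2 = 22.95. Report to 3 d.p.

0.212

At P_1 = 19.22 and P_2 = 22.95: Q_1 = 2581.309.
∂Q_1/∂P_2 = 1.04P_2 = 1.04(22.95) = 23.8680.
ε = (∂Q_1/∂P_2)(P_2/Q_1) = 23.8680 × (22.95/2581.309) ≈ 0.212.
ε > 0: substitutes.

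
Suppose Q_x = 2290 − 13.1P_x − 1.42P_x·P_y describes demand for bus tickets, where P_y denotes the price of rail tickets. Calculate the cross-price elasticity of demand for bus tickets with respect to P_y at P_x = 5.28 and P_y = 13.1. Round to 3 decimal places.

-0.046

At P_x = 5.28 and P_y = 13.1: Q_x = 2122.613.
∂Q_x/∂P_y = -1.42P_x = -1.42(5.28) = -7.4976.
ε = (∂Q_x/∂P_y)(P_y/Q_x) = -7.4976 × (13.1/2122.613) ≈ -0.046.
ε < 0: complements.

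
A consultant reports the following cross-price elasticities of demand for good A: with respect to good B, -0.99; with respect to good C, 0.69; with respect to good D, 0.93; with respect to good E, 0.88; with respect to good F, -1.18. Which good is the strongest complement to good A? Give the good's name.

Complements have ε < 0. The most negative value is -1.18 (good F).

good F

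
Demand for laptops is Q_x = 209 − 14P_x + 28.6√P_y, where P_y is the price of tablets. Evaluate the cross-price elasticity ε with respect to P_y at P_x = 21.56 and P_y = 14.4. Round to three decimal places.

At P_x = 21.56 and P_y = 14.4: Q_x = 15.689.
∂Q_x/∂P_y = 28.6/(2√P_y) = 28.6/(2√14.4) = 3.7684.
ε = (∂Q_x/∂P_y)(P_y/Q_x) = 3.7684 × (14.4/15.689) ≈ 3.459.

3.459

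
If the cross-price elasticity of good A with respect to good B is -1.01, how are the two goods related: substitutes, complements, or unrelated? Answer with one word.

complements

ε = -1.01 < 0, so a higher price of good B lowers demand for good A: complements.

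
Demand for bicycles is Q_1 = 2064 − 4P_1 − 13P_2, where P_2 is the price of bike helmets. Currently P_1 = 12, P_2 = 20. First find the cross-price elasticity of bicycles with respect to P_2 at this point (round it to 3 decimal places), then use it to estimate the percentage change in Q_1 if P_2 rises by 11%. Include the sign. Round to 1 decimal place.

-1.6%

At P_1 = 12, P_2 = 20: Q_1 = 1756.
∂Q_1/∂P_2 = -13.
ε = (∂Q_1/∂P_2)(P_2/Q_1) = -13.0000 × 20/1756 ≈ -0.148.
%ΔQ_1 ≈ ε × %ΔP_2 = -0.148 × (11%) = -1.6%.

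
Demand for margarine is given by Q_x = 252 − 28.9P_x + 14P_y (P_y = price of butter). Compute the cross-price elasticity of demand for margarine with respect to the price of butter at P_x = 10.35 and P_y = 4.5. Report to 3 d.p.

At P_x = 10.35 and P_y = 4.5: Q_x = 15.885.
∂Q_x/∂P_y = 14.
ε = (∂Q_x/∂P_y)(P_y/Q_x) = 14 × (4.5/15.885) ≈ 3.966.
Since ε > 0, margarine and butter are substitutes.

3.966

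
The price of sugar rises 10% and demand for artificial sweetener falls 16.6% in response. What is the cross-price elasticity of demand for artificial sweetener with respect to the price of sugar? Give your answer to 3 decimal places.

ε = (%ΔQ of artificial sweetener) / (%ΔP of sugar) = (-16.6%) / (10%) ≈ -1.660.
Negative cross-price elasticity: complements.

-1.660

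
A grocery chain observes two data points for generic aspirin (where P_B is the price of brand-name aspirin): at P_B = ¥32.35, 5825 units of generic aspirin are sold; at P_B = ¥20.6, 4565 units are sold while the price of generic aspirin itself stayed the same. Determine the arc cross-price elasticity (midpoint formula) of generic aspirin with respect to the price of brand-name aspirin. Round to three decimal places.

0.546

ΔQ_A = 4565 − 5825 = -1260; ΔP_B = 20.6 − 32.35 = -11.75.
Midpoints: Q̄_A = 5195.0, P̄_B = 26.48.
ε = (ΔQ_A/Q̄_A)/(ΔP_B/P̄_B) = (-1260/5195.0)/(-11.75/26.48) ≈ 0.546.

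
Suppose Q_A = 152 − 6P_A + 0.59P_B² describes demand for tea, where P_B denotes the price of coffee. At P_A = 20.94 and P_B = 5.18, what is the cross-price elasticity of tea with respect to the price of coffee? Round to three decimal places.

At P_A = 20.94 and P_B = 5.18: Q_A = 42.191.
∂Q_A/∂P_B = 1.18P_B = 1.18(5.18) = 6.1124.
ε = (∂Q_A/∂P_B)(P_B/Q_A) = 6.1124 × (5.18/42.191) ≈ 0.750.
ε > 0: substitutes.

0.750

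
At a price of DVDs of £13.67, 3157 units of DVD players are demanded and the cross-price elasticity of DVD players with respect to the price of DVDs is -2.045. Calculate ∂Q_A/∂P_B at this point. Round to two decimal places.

-472.28

ε = (∂Q_A/∂P_B)·(P_B/Q_A) ⇒ ∂Q_A/∂P_B = ε·Q_A/P_B = -2.045 × 3157/13.67 ≈ -472.28.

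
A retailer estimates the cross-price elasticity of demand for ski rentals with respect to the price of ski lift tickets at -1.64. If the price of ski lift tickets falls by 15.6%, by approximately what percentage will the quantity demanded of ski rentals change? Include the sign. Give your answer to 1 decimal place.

%ΔQ ≈ ε × %ΔP of ski lift tickets = -1.64 × (-15.6%) = 25.6%.

25.6%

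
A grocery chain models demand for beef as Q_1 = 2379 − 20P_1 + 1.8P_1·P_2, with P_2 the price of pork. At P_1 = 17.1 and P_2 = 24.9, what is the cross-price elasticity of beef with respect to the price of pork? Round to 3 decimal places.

0.273

At P_1 = 17.1 and P_2 = 24.9: Q_1 = 2803.422.
∂Q_1/∂P_2 = 1.8P_1 = 1.8(17.1) = 30.7800.
ε = (∂Q_1/∂P_2)(P_2/Q_1) = 30.7800 × (24.9/2803.422) ≈ 0.273.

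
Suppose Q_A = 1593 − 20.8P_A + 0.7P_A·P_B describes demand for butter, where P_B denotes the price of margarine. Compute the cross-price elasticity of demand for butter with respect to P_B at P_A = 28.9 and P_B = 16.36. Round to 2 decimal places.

0.25

At P_A = 28.9 and P_B = 16.36: Q_A = 1322.843.
∂Q_A/∂P_B = 0.7P_A = 0.7(28.9) = 20.2300.
ε = (∂Q_A/∂P_B)(P_B/Q_A) = 20.2300 × (16.36/1322.843) ≈ 0.25.
ε > 0: substitutes.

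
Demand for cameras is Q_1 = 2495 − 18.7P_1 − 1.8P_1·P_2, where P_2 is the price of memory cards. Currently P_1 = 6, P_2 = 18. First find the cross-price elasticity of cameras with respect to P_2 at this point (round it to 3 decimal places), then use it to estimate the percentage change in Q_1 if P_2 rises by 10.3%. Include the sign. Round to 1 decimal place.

-0.9%

At P_1 = 6, P_2 = 18: Q_1 = 2188.4.
∂Q_1/∂P_2 = -1.8P_1 = -10.8000.
ε = (∂Q_1/∂P_2)(P_2/Q_1) = -10.8000 × 18/2188.4 ≈ -0.089.
%ΔQ_1 ≈ ε × %ΔP_2 = -0.089 × (10.3%) = -0.9%.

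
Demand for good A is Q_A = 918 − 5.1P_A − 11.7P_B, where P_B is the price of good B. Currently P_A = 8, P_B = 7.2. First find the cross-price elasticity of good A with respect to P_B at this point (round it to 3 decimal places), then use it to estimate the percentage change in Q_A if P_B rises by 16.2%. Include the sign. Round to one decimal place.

At P_A = 8, P_B = 7.2: Q_A = 792.96.
∂Q_A/∂P_B = -11.7.
ε = (∂Q_A/∂P_B)(P_B/Q_A) = -11.7000 × 7.2/792.96 ≈ -0.106.
%ΔQ_A ≈ ε × %ΔP_B = -0.106 × (16.2%) = -1.7%.

-1.7%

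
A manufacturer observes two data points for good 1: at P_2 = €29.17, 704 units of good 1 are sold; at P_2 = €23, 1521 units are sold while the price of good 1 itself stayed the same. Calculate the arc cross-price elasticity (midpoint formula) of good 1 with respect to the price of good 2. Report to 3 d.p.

-3.105

ΔQ_1 = 1521 − 704 = 817; ΔP_2 = 23 − 29.17 = -6.17.
Midpoints: Q̄_1 = 1112.5, P̄_2 = 26.09.
ε = (ΔQ_1/Q̄_1)/(ΔP_2/P̄_2) = (817/1112.5)/(-6.17/26.09) ≈ -3.105.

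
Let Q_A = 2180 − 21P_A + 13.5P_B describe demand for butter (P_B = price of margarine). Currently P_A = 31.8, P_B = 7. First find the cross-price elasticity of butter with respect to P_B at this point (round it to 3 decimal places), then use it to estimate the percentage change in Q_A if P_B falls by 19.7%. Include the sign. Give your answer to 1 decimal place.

At P_A = 31.8, P_B = 7: Q_A = 1606.7.
∂Q_A/∂P_B = 13.5.
ε = (∂Q_A/∂P_B)(P_B/Q_A) = 13.5000 × 7/1606.7 ≈ 0.059.
%ΔQ_A ≈ ε × %ΔP_B = 0.059 × (-19.7%) = -1.2%.

-1.2%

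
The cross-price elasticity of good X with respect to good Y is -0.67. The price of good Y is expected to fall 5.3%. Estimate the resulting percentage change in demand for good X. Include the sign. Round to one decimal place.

%ΔQ ≈ ε × %ΔP of good Y = -0.67 × (-5.3%) = 3.6%.

3.6%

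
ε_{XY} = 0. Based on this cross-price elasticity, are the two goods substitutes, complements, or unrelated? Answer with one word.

unrelated

ε = 0: demand for good X does not respond to good Y's price; the goods are unrelated.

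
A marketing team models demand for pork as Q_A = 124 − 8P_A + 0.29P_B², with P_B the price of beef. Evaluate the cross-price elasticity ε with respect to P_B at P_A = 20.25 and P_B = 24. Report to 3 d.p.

At P_A = 20.25 and P_B = 24: Q_A = 129.04.
∂Q_A/∂P_B = 0.58P_B = 0.58(24) = 13.9200.
ε = (∂Q_A/∂P_B)(P_B/Q_A) = 13.9200 × (24/129.04) ≈ 2.589.
ε > 0: substitutes.

2.589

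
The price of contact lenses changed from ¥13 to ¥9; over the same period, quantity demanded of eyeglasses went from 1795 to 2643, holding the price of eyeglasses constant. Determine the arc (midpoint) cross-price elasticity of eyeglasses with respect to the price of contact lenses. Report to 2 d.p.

-1.05

ΔQ_A = 2643 − 1795 = 848; ΔP_B = 9 − 13 = -4.
Midpoints: Q̄_A = 2219.0, P̄_B = 11.00.
ε = (ΔQ_A/Q̄_A)/(ΔP_B/P̄_B) = (848/2219.0)/(-4/11.00) ≈ -1.05.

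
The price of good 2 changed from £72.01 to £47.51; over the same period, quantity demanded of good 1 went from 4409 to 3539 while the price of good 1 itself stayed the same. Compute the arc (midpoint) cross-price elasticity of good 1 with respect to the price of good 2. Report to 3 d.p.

0.534

ΔQ_1 = 3539 − 4409 = -870; ΔP_2 = 47.51 − 72.01 = -24.5.
Midpoints: Q̄_1 = 3974.0, P̄_2 = 59.76.
ε = (ΔQ_1/Q̄_1)/(ΔP_2/P̄_2) = (-870/3974.0)/(-24.5/59.76) ≈ 0.534.
ε > 0: good 1 and good 2 are substitutes.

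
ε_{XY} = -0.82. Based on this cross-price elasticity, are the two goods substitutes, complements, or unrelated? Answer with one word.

ε = -0.82 < 0, so a higher price of good Y lowers demand for good X: complements.

complements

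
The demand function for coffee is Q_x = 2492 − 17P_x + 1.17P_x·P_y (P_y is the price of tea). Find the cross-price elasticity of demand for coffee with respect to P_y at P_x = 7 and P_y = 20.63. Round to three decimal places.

0.066

At P_x = 7 and P_y = 20.63: Q_x = 2541.960.
∂Q_x/∂P_y = 1.17P_x = 1.17(7) = 8.1900.
ε = (∂Q_x/∂P_y)(P_y/Q_x) = 8.1900 × (20.63/2541.960) ≈ 0.066.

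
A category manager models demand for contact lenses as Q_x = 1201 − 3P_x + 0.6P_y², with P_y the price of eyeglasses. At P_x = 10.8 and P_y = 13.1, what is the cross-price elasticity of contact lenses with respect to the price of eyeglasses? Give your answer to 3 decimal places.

0.162

At P_x = 10.8 and P_y = 13.1: Q_x = 1271.566.
∂Q_x/∂P_y = 1.2P_y = 1.2(13.1) = 15.7200.
ε = (∂Q_x/∂P_y)(P_y/Q_x) = 15.7200 × (13.1/1271.566) ≈ 0.162.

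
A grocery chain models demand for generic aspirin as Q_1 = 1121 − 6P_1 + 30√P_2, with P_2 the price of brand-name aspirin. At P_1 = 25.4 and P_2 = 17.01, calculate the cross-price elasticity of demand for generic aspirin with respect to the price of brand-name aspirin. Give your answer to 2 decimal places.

At P_1 = 25.4 and P_2 = 17.01: Q_1 = 1092.330.
∂Q_1/∂P_2 = 30/(2√P_2) = 30/(2√17.01) = 3.6370.
ε = (∂Q_1/∂P_2)(P_2/Q_1) = 3.6370 × (17.01/1092.330) ≈ 0.06.

0.06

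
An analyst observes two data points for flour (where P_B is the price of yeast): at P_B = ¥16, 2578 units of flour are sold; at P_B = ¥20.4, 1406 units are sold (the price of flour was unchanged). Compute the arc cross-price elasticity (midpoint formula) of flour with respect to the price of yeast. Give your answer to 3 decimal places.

ΔQ_A = 1406 − 2578 = -1172; ΔP_B = 20.4 − 16 = 4.4.
Midpoints: Q̄_A = 1992.0, P̄_B = 18.20.
ε = (ΔQ_A/Q̄_A)/(ΔP_B/P̄_B) = (-1172/1992.0)/(4.4/18.20) ≈ -2.434.

-2.434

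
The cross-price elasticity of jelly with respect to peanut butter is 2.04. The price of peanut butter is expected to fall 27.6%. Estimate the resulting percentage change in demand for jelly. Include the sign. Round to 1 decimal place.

%ΔQ ≈ ε × %ΔP of peanut butter = 2.04 × (-27.6%) = -56.3%.
Demand for jelly falls by about 56.3%.

-56.3%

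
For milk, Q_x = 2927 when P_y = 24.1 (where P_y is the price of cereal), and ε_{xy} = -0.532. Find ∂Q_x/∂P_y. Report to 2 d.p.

ε = (∂Q_x/∂P_y)·(P_y/Q_x) ⇒ ∂Q_x/∂P_y = ε·Q_x/P_y = -0.532 × 2927/24.1 ≈ -64.61.

-64.61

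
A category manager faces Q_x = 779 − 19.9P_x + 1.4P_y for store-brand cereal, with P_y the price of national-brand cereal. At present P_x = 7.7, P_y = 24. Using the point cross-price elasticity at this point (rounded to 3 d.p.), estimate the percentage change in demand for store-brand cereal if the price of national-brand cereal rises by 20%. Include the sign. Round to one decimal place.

At P_x = 7.7, P_y = 24: Q_x = 659.37.
∂Q_x/∂P_y = 1.4.
ε = (∂Q_x/∂P_y)(P_y/Q_x) = 1.4000 × 24/659.37 ≈ 0.051.
%ΔQ_x ≈ ε × %ΔP_y = 0.051 × (20%) = 1.0%.

1.0%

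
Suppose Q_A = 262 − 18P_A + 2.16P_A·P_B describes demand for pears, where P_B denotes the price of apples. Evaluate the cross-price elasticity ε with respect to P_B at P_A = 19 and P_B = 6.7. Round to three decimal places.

At P_A = 19 and P_B = 6.7: Q_A = 194.968.
∂Q_A/∂P_B = 2.16P_A = 2.16(19) = 41.0400.
ε = (∂Q_A/∂P_B)(P_B/Q_A) = 41.0400 × (6.7/194.968) ≈ 1.410.
ε > 0: substitutes.

1.410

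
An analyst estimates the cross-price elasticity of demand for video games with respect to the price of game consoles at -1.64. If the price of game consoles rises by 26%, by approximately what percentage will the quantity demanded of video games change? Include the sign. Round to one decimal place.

-42.6%

%ΔQ ≈ ε × %ΔP of game consoles = -1.64 × (26%) = -42.6%.
Demand for video games falls by about 42.6%.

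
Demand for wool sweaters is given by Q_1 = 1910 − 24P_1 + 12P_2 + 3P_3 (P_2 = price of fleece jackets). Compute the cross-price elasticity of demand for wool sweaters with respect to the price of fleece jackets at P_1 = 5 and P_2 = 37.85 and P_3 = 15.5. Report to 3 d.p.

0.198

At P_1 = 5 and P_2 = 37.85 and P_3 = 15.5: Q_1 = 2290.7.
∂Q_1/∂P_2 = 12.
ε = (∂Q_1/∂P_2)(P_2/Q_1) = 12 × (37.85/2290.7) ≈ 0.198.
Since ε > 0, wool sweaters and fleece jackets are substitutes.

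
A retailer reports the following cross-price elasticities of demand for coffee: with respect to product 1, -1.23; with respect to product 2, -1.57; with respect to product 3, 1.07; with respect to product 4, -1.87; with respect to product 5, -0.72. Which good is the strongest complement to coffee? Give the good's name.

Complements have ε < 0. The most negative value is -1.87 (product 4).

product 4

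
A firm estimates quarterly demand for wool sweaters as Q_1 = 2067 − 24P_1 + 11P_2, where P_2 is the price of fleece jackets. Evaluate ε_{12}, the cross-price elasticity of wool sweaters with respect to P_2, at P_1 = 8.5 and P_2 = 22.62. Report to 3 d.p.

At P_1 = 8.5 and P_2 = 22.62: Q_1 = 2111.82.
∂Q_1/∂P_2 = 11.
ε = (∂Q_1/∂P_2)(P_2/Q_1) = 11 × (22.62/2111.82) ≈ 0.118.

0.118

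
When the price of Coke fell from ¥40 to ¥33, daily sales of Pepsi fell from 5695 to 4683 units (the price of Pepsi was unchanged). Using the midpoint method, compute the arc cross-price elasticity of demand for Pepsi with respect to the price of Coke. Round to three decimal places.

1.017

ΔQ_A = 4683 − 5695 = -1012; ΔP_B = 33 − 40 = -7.
Midpoints: Q̄_A = 5189.0, P̄_B = 36.50.
ε = (ΔQ_A/Q̄_A)/(ΔP_B/P̄_B) = (-1012/5189.0)/(-7/36.50) ≈ 1.017.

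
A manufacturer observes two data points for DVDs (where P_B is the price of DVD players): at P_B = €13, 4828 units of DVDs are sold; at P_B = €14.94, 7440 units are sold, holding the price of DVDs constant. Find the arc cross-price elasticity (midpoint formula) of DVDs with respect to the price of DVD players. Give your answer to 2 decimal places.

3.07

ΔQ_A = 7440 − 4828 = 2612; ΔP_B = 14.94 − 13 = 1.94.
Midpoints: Q̄_A = 6134.0, P̄_B = 13.97.
ε = (ΔQ_A/Q̄_A)/(ΔP_B/P̄_B) = (2612/6134.0)/(1.94/13.97) ≈ 3.07.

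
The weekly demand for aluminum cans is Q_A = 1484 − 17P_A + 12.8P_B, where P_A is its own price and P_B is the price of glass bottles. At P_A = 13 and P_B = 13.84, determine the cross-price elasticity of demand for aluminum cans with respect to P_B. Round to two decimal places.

0.12

At P_A = 13 and P_B = 13.84: Q_A = 1440.152.
∂Q_A/∂P_B = 12.8.
ε = (∂Q_A/∂P_B)(P_B/Q_A) = 12.8 × (13.84/1440.152) ≈ 0.12.
Since ε > 0, aluminum cans and glass bottles are substitutes.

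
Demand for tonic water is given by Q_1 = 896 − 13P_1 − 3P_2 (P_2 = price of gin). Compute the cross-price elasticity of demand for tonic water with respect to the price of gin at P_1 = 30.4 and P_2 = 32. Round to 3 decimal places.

At P_1 = 30.4 and P_2 = 32: Q_1 = 404.8.
∂Q_1/∂P_2 = -3.
ε = (∂Q_1/∂P_2)(P_2/Q_1) = -3 × (32/404.8) ≈ -0.237.

-0.237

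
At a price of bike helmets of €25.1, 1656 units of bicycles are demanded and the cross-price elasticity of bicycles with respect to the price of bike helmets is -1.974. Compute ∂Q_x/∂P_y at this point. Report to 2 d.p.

-130.24

ε = (∂Q_x/∂P_y)·(P_y/Q_x) ⇒ ∂Q_x/∂P_y = ε·Q_x/P_y = -1.974 × 1656/25.1 ≈ -130.24.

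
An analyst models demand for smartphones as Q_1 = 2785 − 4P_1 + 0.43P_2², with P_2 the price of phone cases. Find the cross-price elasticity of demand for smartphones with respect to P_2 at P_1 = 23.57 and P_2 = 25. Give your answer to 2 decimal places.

At P_1 = 23.57 and P_2 = 25: Q_1 = 2959.47.
∂Q_1/∂P_2 = 0.86P_2 = 0.86(25) = 21.5000.
ε = (∂Q_1/∂P_2)(P_2/Q_1) = 21.5000 × (25/2959.47) ≈ 0.18.
ε > 0: substitutes.

0.18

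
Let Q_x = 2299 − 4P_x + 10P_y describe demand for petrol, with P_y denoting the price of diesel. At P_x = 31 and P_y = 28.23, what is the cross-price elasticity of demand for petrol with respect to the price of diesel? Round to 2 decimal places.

At P_x = 31 and P_y = 28.23: Q_x = 2457.3.
∂Q_x/∂P_y = 10.
ε = (∂Q_x/∂P_y)(P_y/Q_x) = 10 × (28.23/2457.3) ≈ 0.11.

0.11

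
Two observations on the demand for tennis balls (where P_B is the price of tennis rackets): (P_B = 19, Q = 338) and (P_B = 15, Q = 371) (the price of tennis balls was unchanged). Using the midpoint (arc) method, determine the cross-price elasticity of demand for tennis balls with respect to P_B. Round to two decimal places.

ΔQ_A = 371 − 338 = 33; ΔP_B = 15 − 19 = -4.
Midpoints: Q̄_A = 354.5, P̄_B = 17.00.
ε = (ΔQ_A/Q̄_A)/(ΔP_B/P̄_B) = (33/354.5)/(-4/17.00) ≈ -0.40.
ε < 0: tennis balls and tennis rackets are complements.

-0.40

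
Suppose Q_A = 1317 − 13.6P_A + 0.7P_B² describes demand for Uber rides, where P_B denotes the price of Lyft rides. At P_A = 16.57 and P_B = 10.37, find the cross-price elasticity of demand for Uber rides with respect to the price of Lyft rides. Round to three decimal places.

At P_A = 16.57 and P_B = 10.37: Q_A = 1166.924.
∂Q_A/∂P_B = 1.4P_B = 1.4(10.37) = 14.5180.
ε = (∂Q_A/∂P_B)(P_B/Q_A) = 14.5180 × (10.37/1166.924) ≈ 0.129.
ε > 0: substitutes.

0.129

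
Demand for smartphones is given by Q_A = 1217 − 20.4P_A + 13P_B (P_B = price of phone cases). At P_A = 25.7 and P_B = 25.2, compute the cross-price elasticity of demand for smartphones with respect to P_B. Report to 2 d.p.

At P_A = 25.7 and P_B = 25.2: Q_A = 1020.32.
∂Q_A/∂P_B = 13.
ε = (∂Q_A/∂P_B)(P_B/Q_A) = 13 × (25.2/1020.32) ≈ 0.32.
Since ε > 0, smartphones and phone cases are substitutes.

0.32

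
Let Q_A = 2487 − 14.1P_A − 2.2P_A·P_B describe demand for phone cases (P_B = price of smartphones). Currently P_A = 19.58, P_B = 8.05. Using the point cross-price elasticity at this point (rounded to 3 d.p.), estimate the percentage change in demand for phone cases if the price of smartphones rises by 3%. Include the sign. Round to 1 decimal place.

At P_A = 19.58, P_B = 8.05: Q_A = 1864.160.
∂Q_A/∂P_B = -2.2P_A = -43.0760.
ε = (∂Q_A/∂P_B)(P_B/Q_A) = -43.0760 × 8.05/1864.160 ≈ -0.186.
%ΔQ_A ≈ ε × %ΔP_B = -0.186 × (3%) = -0.6%.

-0.6%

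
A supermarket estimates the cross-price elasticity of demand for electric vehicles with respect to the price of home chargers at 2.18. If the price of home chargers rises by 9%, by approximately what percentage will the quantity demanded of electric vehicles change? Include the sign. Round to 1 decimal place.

19.6%

%ΔQ ≈ ε × %ΔP of home chargers = 2.18 × (9%) = 19.6%.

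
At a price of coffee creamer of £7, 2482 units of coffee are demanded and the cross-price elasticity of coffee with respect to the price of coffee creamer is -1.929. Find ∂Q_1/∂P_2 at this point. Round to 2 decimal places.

-683.97

ε = (∂Q_1/∂P_2)·(P_2/Q_1) ⇒ ∂Q_1/∂P_2 = ε·Q_1/P_2 = -1.929 × 2482/7 ≈ -683.97.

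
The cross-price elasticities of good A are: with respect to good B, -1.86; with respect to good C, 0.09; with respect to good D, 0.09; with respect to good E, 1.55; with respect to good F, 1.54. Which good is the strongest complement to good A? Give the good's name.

Complements have ε < 0. The most negative value is -1.86 (good B).

good B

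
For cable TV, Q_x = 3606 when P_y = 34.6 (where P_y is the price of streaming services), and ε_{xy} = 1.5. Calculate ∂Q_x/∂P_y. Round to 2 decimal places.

ε = (∂Q_x/∂P_y)·(P_y/Q_x) ⇒ ∂Q_x/∂P_y = ε·Q_x/P_y = 1.5 × 3606/34.6 ≈ 156.33.

156.33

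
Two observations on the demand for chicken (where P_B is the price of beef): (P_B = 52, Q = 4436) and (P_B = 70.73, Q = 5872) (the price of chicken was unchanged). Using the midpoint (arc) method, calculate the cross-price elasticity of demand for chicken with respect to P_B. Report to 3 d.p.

0.913

ΔQ_A = 5872 − 4436 = 1436; ΔP_B = 70.73 − 52 = 18.73.
Midpoints: Q̄_A = 5154.0, P̄_B = 61.37.
ε = (ΔQ_A/Q̄_A)/(ΔP_B/P̄_B) = (1436/5154.0)/(18.73/61.37) ≈ 0.913.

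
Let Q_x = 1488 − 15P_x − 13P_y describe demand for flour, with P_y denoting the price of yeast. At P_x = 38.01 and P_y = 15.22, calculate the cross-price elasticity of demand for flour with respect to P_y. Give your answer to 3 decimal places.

-0.275

At P_x = 38.01 and P_y = 15.22: Q_x = 719.99.
∂Q_x/∂P_y = -13.
ε = (∂Q_x/∂P_y)(P_y/Q_x) = -13 × (15.22/719.99) ≈ -0.275.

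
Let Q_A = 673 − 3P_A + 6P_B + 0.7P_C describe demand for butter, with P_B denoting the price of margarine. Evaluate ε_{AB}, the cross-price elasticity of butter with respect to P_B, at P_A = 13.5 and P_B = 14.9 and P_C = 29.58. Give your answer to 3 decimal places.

0.120

At P_A = 13.5 and P_B = 14.9 and P_C = 29.58: Q_A = 742.606.
∂Q_A/∂P_B = 6.
ε = (∂Q_A/∂P_B)(P_B/Q_A) = 6 × (14.9/742.606) ≈ 0.120.
Since ε > 0, butter and margarine are substitutes.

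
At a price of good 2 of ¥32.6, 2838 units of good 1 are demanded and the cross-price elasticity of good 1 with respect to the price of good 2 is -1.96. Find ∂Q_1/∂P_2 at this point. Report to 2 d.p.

ε = (∂Q_1/∂P_2)·(P_2/Q_1) ⇒ ∂Q_1/∂P_2 = ε·Q_1/P_2 = -1.96 × 2838/32.6 ≈ -170.63.

-170.63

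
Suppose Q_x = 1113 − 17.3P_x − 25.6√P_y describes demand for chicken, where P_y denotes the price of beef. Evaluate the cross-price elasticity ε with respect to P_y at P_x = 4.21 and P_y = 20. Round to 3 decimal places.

-0.062

At P_x = 4.21 and P_y = 20: Q_x = 925.680.
∂Q_x/∂P_y = -25.6/(2√P_y) = -25.6/(2√20) = -2.8622.
ε = (∂Q_x/∂P_y)(P_y/Q_x) = -2.8622 × (20/925.680) ≈ -0.062.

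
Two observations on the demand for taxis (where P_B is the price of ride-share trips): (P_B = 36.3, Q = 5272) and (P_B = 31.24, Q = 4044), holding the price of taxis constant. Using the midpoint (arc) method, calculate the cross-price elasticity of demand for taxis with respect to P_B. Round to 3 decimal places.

ΔQ_A = 4044 − 5272 = -1228; ΔP_B = 31.24 − 36.3 = -5.06.
Midpoints: Q̄_A = 4658.0, P̄_B = 33.77.
ε = (ΔQ_A/Q̄_A)/(ΔP_B/P̄_B) = (-1228/4658.0)/(-5.06/33.77) ≈ 1.759.

1.759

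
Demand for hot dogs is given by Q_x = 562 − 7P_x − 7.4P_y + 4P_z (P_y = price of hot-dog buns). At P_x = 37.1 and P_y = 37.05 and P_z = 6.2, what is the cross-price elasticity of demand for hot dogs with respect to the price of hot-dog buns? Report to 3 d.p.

-5.180

At P_x = 37.1 and P_y = 37.05 and P_z = 6.2: Q_x = 52.93.
∂Q_x/∂P_y = -7.4.
ε = (∂Q_x/∂P_y)(P_y/Q_x) = -7.4 × (37.05/52.93) ≈ -5.180.
Since ε < 0, hot dogs and hot-dog buns are complements.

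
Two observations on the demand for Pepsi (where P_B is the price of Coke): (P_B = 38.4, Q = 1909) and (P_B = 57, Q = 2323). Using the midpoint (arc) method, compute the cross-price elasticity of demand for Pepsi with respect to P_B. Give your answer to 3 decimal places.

0.502

ΔQ_A = 2323 − 1909 = 414; ΔP_B = 57 − 38.4 = 18.6.
Midpoints: Q̄_A = 2116.0, P̄_B = 47.70.
ε = (ΔQ_A/Q̄_A)/(ΔP_B/P̄_B) = (414/2116.0)/(18.6/47.70) ≈ 0.502.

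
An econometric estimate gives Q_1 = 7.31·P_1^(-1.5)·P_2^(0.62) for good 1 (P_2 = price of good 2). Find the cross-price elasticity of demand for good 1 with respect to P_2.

In a log-linear (constant-elasticity) demand function, the coefficient on the exponent of P_2 is the cross-price elasticity.
ε = 0.62. Positive, so good 1 and good 2 are substitutes.

0.62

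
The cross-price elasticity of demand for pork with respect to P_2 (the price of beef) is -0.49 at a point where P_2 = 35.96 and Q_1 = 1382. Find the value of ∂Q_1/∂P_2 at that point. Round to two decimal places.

ε = (∂Q_1/∂P_2)·(P_2/Q_1) ⇒ ∂Q_1/∂P_2 = ε·Q_1/P_2 = -0.49 × 1382/35.96 ≈ -18.83.

-18.83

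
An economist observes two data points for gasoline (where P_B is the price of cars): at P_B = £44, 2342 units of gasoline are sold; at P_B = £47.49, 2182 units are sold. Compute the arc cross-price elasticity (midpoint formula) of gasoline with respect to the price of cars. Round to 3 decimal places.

ΔQ_A = 2182 − 2342 = -160; ΔP_B = 47.49 − 44 = 3.49.
Midpoints: Q̄_A = 2262.0, P̄_B = 45.75.
ε = (ΔQ_A/Q̄_A)/(ΔP_B/P̄_B) = (-160/2262.0)/(3.49/45.75) ≈ -0.927.
ε < 0: gasoline and cars are complements.

-0.927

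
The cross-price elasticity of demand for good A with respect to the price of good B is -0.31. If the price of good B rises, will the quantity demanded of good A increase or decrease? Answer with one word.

decrease

ε < 0 and the price of good B rises, so the quantity of good A moves in the opposite direction: it decreases.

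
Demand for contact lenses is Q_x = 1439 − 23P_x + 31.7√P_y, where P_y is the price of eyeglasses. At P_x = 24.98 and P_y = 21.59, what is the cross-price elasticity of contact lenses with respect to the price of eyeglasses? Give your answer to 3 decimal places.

0.073

At P_x = 24.98 and P_y = 21.59: Q_x = 1011.754.
∂Q_x/∂P_y = 31.7/(2√P_y) = 31.7/(2√21.59) = 3.4112.
ε = (∂Q_x/∂P_y)(P_y/Q_x) = 3.4112 × (21.59/1011.754) ≈ 0.073.
ε > 0: substitutes.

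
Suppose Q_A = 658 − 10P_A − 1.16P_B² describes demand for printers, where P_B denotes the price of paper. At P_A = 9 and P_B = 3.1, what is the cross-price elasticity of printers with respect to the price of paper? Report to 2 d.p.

-0.04

At P_A = 9 and P_B = 3.1: Q_A = 556.852.
∂Q_A/∂P_B = -2.32P_B = -2.32(3.1) = -7.1920.
ε = (∂Q_A/∂P_B)(P_B/Q_A) = -7.1920 × (3.1/556.852) ≈ -0.04.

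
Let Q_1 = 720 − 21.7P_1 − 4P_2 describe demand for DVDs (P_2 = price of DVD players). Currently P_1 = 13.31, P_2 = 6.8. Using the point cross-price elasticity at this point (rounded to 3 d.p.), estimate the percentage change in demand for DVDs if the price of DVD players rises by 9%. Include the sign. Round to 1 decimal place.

At P_1 = 13.31, P_2 = 6.8: Q_1 = 403.973.
∂Q_1/∂P_2 = -4.
ε = (∂Q_1/∂P_2)(P_2/Q_1) = -4.0000 × 6.8/403.973 ≈ -0.067.
%ΔQ_1 ≈ ε × %ΔP_2 = -0.067 × (9%) = -0.6%.

-0.6%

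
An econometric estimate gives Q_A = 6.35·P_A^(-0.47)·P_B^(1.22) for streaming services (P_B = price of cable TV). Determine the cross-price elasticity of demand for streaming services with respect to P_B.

1.22

In a log-linear (constant-elasticity) demand function, the coefficient on the exponent of P_B is the cross-price elasticity.
ε = 1.22. Positive, so streaming services and cable TV are substitutes.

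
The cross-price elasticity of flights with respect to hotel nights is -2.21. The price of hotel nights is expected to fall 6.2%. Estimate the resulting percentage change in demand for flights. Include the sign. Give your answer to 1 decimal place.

%ΔQ ≈ ε × %ΔP of hotel nights = -2.21 × (-6.2%) = 13.7%.

13.7%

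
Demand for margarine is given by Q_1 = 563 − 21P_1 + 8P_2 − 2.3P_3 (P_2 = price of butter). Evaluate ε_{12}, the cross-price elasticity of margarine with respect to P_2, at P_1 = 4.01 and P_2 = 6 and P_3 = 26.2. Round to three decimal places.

At P_1 = 4.01 and P_2 = 6 and P_3 = 26.2: Q_1 = 466.53.
∂Q_1/∂P_2 = 8.
ε = (∂Q_1/∂P_2)(P_2/Q_1) = 8 × (6/466.53) ≈ 0.103.
Since ε > 0, margarine and butter are substitutes.

0.103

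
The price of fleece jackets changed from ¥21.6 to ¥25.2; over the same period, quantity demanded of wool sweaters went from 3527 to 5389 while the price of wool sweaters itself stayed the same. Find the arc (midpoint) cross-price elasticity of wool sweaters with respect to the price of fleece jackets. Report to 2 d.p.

2.71

ΔQ_A = 5389 − 3527 = 1862; ΔP_B = 25.2 − 21.6 = 3.6.
Midpoints: Q̄_A = 4458.0, P̄_B = 23.40.
ε = (ΔQ_A/Q̄_A)/(ΔP_B/P̄_B) = (1862/4458.0)/(3.6/23.40) ≈ 2.71.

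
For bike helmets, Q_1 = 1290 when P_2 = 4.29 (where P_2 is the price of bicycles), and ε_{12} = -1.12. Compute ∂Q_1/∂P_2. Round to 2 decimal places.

ε = (∂Q_1/∂P_2)·(P_2/Q_1) ⇒ ∂Q_1/∂P_2 = ε·Q_1/P_2 = -1.12 × 1290/4.29 ≈ -336.78.

-336.78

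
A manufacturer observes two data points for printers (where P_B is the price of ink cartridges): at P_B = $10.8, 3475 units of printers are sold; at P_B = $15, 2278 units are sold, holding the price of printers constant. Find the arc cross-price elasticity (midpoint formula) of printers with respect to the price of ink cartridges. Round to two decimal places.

ΔQ_A = 2278 − 3475 = -1197; ΔP_B = 15 − 10.8 = 4.2.
Midpoints: Q̄_A = 2876.5, P̄_B = 12.90.
ε = (ΔQ_A/Q̄_A)/(ΔP_B/P̄_B) = (-1197/2876.5)/(4.2/12.90) ≈ -1.28.
ε < 0: printers and ink cartridges are complements.

-1.28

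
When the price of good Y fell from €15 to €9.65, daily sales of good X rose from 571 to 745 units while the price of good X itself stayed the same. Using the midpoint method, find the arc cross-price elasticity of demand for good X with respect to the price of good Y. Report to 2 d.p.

ΔQ_X = 745 − 571 = 174; ΔP_Y = 9.65 − 15 = -5.35.
Midpoints: Q̄_X = 658.0, P̄_Y = 12.32.
ε = (ΔQ_X/Q̄_X)/(ΔP_Y/P̄_Y) = (174/658.0)/(-5.35/12.32) ≈ -0.61.
ε < 0: good X and good Y are complements.

-0.61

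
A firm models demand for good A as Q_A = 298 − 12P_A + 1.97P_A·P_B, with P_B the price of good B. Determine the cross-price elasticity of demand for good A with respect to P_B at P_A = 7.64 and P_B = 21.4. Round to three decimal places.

At P_A = 7.64 and P_B = 21.4: Q_A = 528.407.
∂Q_A/∂P_B = 1.97P_A = 1.97(7.64) = 15.0508.
ε = (∂Q_A/∂P_B)(P_B/Q_A) = 15.0508 × (21.4/528.407) ≈ 0.610.

0.610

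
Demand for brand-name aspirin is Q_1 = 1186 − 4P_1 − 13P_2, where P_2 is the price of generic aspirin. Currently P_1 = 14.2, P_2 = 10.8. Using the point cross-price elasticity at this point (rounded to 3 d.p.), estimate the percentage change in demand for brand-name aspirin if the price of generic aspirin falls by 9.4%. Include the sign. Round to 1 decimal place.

1.3%

At P_1 = 14.2, P_2 = 10.8: Q_1 = 988.8.
∂Q_1/∂P_2 = -13.
ε = (∂Q_1/∂P_2)(P_2/Q_1) = -13.0000 × 10.8/988.8 ≈ -0.142.
%ΔQ_1 ≈ ε × %ΔP_2 = -0.142 × (-9.4%) = 1.3%.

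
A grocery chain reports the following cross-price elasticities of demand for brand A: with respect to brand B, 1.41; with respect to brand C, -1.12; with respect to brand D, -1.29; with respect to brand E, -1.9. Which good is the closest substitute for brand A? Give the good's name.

Substitutes have ε > 0. Among the positive values, 1.41 (brand B) is largest.

brand B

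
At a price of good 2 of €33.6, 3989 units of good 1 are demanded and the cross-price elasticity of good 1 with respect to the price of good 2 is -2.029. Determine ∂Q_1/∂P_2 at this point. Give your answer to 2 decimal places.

-240.88

ε = (∂Q_1/∂P_2)·(P_2/Q_1) ⇒ ∂Q_1/∂P_2 = ε·Q_1/P_2 = -2.029 × 3989/33.6 ≈ -240.88.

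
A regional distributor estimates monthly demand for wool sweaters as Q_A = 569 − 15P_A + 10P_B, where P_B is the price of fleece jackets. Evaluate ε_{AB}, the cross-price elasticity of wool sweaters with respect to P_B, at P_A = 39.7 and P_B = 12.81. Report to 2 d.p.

1.26

At P_A = 39.7 and P_B = 12.81: Q_A = 101.6.
∂Q_A/∂P_B = 10.
ε = (∂Q_A/∂P_B)(P_B/Q_A) = 10 × (12.81/101.6) ≈ 1.26.
Since ε > 0, wool sweaters and fleece jackets are substitutes.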